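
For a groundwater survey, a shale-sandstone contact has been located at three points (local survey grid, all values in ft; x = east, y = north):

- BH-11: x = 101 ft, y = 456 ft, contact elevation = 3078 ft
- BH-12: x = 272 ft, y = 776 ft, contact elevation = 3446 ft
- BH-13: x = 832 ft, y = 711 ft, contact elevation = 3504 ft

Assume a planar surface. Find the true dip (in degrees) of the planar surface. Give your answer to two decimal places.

Two edge vectors: BH-11→BH-12 = (171, 320, 368), BH-11→BH-13 = (731, 255, 426).
Normal n = (BH-11→BH-12) × (BH-11→BH-13) = (42480, 196162, -190315).
So ∂z/∂x = −n_x/n_z = 0.22321 and ∂z/∂y = −n_y/n_z = 1.03072.
Gradient magnitude |∇z| = √(a² + b²) = √(0.04982 + 1.06239) = 1.05461.
True dip = arctan(1.05461) = 46.52°, dipping toward SSW (azimuth ≈ 192°).

46.52°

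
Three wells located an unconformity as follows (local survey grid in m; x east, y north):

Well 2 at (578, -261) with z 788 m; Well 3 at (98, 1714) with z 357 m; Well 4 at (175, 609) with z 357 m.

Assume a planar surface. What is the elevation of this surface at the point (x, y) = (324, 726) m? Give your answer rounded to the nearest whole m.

Let the plane be z = a·x + b·y + c.
Well 3−Well 2: −480a + 1975b = −431;  Well 4−Well 2: −403a + 870b = −431.
Solving gives a = 1.25885, b = 0.08772.
Then c = 788 − a·578 − b·-261 = 83.28.
At (324, 726): z = 407.9 + 63.7 + 83.28 = 554.8 m.

555 m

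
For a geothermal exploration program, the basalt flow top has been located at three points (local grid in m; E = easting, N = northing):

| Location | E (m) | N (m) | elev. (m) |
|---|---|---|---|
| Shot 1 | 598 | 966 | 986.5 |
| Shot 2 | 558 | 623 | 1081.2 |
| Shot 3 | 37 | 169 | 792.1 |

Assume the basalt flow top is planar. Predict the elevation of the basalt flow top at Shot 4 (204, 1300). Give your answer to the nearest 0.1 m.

510.9 m

Two edge vectors: Shot 1→Shot 2 = (-40, -343, 94.7), Shot 1→Shot 3 = (-561, -797, -194.4).
Normal n = (Shot 1→Shot 2) × (Shot 1→Shot 3) = (142155.1, -60902.7, -160543).
So ∂z/∂E = −n_x/n_z = 0.885464 and ∂z/∂N = −n_y/n_z = −0.379354.
Intercept c from Shot 1: 986.5 − 529.51 + 366.46 = 823.45.
At (204, 1300): z = 180.6 − 493.2 + 823.45 = 510.9 m.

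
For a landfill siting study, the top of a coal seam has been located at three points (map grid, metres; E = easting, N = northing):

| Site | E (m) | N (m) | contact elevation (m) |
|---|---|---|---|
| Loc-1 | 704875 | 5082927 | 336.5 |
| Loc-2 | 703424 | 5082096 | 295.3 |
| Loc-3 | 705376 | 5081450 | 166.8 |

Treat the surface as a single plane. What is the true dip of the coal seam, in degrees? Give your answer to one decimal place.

Let the plane be z = a·E + b·N + c.
Loc-2−Loc-1: −1451a − 831b = −41.2;  Loc-3−Loc-1: 501a − 1477b = −169.7.
Solving gives a = −0.03132, b = 0.10427.
Gradient magnitude |∇z| = √(a² + b²) = √(0.00098 + 0.01087) = 0.10887.
True dip = arctan(0.10887) = 6.2°, dipping toward SSE (azimuth ≈ 163°).

6.2°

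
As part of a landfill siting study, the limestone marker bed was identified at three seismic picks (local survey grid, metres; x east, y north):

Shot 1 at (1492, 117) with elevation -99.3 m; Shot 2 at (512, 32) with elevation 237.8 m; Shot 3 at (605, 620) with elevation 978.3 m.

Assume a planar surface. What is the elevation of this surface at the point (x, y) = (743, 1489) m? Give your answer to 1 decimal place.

2072.4 m

Let the plane be z = a·x + b·y + c.
Shot 2−Shot 1: −980a − 85b = 337.1;  Shot 3−Shot 1: −887a + 503b = 1077.6.
Solving gives a = −0.459513, b = 1.332032.
Then c = -99.3 − a·1492 − b·117 = 430.45.
At (743, 1489): z = −341.4 + 1983.4 + 430.45 = 2072.4 m.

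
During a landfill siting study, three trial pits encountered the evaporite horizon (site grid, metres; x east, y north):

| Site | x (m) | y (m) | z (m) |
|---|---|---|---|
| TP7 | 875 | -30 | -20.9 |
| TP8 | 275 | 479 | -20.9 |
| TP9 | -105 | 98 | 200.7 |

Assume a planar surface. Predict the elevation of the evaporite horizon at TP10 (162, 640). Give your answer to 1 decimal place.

-41.4 m

Let the plane be z = a·x + b·y + c.
TP8−TP7: −600a + 509b = 0;  TP9−TP7: −980a + 128b = 221.6.
Solving gives a = −0.26727, b = −0.31506.
Then c = -20.9 − a·875 − b·-30 = 203.51.
At (162, 640): z = −43.3 − 201.6 + 203.51 = -41.4 m.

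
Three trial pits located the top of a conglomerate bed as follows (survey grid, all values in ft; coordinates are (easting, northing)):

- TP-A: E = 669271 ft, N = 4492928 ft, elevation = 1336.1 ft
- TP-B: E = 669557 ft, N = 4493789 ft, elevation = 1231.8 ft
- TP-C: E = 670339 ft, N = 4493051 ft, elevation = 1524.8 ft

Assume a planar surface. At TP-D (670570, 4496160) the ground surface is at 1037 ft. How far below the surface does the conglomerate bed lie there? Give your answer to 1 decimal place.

47.7 ft

Let the plane be z = a·E + b·N + c.
TP-B−TP-A: 286a + 861b = −104.3;  TP-C−TP-A: 1068a + 123b = 188.7.
Solving gives a = 0.198219750, b = −0.186981241.
Then c = 1336.1 − a·669271 − b·4492928 = 708766.62.
At (670570, 4496160): z_contact = 132920.22 − 840697.58 + 708766.62 = 989.26 ft.
Depth below ground = 1037 − 989.26 = 47.7 ft.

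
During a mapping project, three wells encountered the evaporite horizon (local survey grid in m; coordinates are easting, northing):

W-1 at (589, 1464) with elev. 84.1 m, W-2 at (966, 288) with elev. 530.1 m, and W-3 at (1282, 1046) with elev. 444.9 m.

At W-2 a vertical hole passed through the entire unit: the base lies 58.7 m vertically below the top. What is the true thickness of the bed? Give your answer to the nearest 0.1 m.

Let the plane be z = a·easting + b·northing + c.
W-2−W-1: 377a − 1176b = 446;  W-3−W-1: 693a − 418b = 360.8.
Solving gives a = 0.36185, b = −0.26325.
|∇z| = √(a²+b²) = 0.44748, so dip δ = arctan(0.44748) = 24.11°.
True thickness = vertical thickness × cos δ = 58.7 × cos 24.11° = 53.6 m.

53.6 m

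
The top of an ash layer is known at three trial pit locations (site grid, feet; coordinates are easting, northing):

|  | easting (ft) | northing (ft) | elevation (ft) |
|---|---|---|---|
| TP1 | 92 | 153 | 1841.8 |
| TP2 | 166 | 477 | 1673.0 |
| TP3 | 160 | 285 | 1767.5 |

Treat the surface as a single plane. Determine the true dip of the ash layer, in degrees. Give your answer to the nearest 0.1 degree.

Two edge vectors: TP1→TP2 = (74, 324, -168.8), TP1→TP3 = (68, 132, -74.3).
Normal n = (TP1→TP2) × (TP1→TP3) = (-1791.6, -5980.2, -12264).
So ∂z/∂easting = −n_x/n_z = −0.14609 and ∂z/∂northing = −n_y/n_z = −0.48762.
Gradient magnitude |∇z| = √(a² + b²) = √(0.02134 + 0.23778) = 0.50904.
True dip = arctan(0.50904) = 27.0°, dipping toward NNE (azimuth ≈ 017°).

27.0°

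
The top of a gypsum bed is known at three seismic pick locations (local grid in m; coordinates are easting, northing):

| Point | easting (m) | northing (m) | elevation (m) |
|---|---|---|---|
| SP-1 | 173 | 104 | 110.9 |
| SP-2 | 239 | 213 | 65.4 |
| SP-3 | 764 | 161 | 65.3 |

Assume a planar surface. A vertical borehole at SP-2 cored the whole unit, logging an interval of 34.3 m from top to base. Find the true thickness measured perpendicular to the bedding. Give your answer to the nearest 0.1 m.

Two edge vectors: SP-1→SP-2 = (66, 109, -45.5), SP-1→SP-3 = (591, 57, -45.6).
Normal n = (SP-1→SP-2) × (SP-1→SP-3) = (-2376.9, -23880.9, -60657).
So ∂z/∂easting = −n_x/n_z = −0.03919 and ∂z/∂northing = −n_y/n_z = −0.39370.
|∇z| = √(a²+b²) = 0.39565, so dip δ = arctan(0.39565) = 21.59°.
True thickness = vertical thickness × cos δ = 34.3 × cos 21.59° = 31.9 m.

31.9 m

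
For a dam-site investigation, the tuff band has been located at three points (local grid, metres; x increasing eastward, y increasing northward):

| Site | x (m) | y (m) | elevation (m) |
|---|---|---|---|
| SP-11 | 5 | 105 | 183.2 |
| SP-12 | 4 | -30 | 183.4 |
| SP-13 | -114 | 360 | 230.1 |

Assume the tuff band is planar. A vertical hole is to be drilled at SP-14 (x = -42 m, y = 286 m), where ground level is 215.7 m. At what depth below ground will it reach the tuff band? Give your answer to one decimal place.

13.9 m

Two edge vectors: SP-11→SP-12 = (-1, -135, 0.2), SP-11→SP-13 = (-119, 255, 46.9).
Normal n = (SP-11→SP-12) × (SP-11→SP-13) = (-6382.5, 23.1, -16320).
So ∂z/∂x = −n_x/n_z = −0.39108 and ∂z/∂y = −n_y/n_z = 0.00142.
Intercept c from SP-11: 183.2 + 1.96 − 0.15 = 185.01.
At (-42, 286): z_contact = 16.43 + 0.40 + 185.01 = 201.84 m.
Depth below ground = 215.7 − 201.84 = 13.9 m.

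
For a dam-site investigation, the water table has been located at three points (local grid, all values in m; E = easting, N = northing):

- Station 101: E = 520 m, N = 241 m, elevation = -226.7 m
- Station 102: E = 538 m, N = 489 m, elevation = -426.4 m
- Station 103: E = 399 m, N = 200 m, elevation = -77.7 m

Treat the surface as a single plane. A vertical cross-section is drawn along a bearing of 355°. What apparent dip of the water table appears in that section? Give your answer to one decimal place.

32.8°

Two edge vectors: Station 101→Station 102 = (18, 248, -199.7), Station 101→Station 103 = (-121, -41, 149).
Normal n = (Station 101→Station 102) × (Station 101→Station 103) = (28764.3, 21481.7, 29270).
So ∂z/∂E = −n_x/n_z = −0.98272 and ∂z/∂N = −n_y/n_z = −0.73392.
Unit vector along 355° is (sin 355°, cos 355°) = (-0.0872, 0.9962).
Slope in that direction = a·(-0.0872) + b·(0.9962) = −0.64547.
Apparent dip = arctan|0.64547| = 32.8° (true dip is 50.8°, so apparent ≤ true as expected).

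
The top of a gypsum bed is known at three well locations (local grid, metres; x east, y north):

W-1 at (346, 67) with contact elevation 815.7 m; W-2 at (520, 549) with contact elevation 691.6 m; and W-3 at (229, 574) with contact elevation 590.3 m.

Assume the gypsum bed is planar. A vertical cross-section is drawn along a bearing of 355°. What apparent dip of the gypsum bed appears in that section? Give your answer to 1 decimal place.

Two edge vectors: W-1→W-2 = (174, 482, -124.1), W-1→W-3 = (-117, 507, -225.4).
Normal n = (W-1→W-2) × (W-1→W-3) = (-45724.1, 53739.3, 144612).
So ∂z/∂x = −n_x/n_z = 0.31618 and ∂z/∂y = −n_y/n_z = −0.37161.
Unit vector along 355° is (sin 355°, cos 355°) = (-0.0872, 0.9962).
Slope in that direction = a·(-0.0872) + b·(0.9962) = −0.39775.
Apparent dip = arctan|0.39775| = 21.7° (true dip is 26.0°, so apparent ≤ true as expected).

21.7°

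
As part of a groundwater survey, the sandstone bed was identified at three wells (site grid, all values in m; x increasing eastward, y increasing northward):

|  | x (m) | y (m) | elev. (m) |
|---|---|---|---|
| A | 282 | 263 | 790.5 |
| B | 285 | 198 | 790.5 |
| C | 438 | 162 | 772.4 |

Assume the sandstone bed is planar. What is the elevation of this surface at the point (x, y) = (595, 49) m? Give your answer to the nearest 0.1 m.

754.2 m

Let the plane be z = a·x + b·y + c.
B−A: 3a − 65b = 0;  C−A: 156a − 101b = −18.1.
Solving gives a = −0.11960, b = −0.00552.
Then c = 790.5 − a·282 − b·263 = 825.68.
At (595, 49): z = −71.2 − 0.3 + 825.68 = 754.2 m.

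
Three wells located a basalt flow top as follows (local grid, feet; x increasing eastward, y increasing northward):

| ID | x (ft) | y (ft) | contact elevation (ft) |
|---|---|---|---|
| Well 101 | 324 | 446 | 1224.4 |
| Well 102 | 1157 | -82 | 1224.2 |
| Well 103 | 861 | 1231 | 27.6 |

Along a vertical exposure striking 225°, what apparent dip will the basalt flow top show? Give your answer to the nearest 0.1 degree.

50.9°

Let the plane be z = a·x + b·y + c.
Well 102−Well 101: 833a − 528b = −0.2;  Well 103−Well 101: 537a + 785b = −1196.8.
Solving gives a = −0.67425, b = −1.06335.
Unit vector along 225° is (sin 225°, cos 225°) = (-0.7071, -0.7071).
Slope in that direction = a·(-0.7071) + b·(-0.7071) = 1.22867.
Apparent dip = arctan|1.22867| = 50.9° (true dip is 51.5°, so apparent ≤ true as expected).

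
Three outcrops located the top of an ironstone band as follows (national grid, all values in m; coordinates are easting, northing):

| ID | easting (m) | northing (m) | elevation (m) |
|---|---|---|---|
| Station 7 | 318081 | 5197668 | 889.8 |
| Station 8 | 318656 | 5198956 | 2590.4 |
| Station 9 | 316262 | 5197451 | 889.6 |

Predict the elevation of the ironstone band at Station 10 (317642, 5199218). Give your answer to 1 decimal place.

3124.4 m

Two edge vectors: Station 7→Station 8 = (575, 1288, 1700.6), Station 7→Station 9 = (-1819, -217, -0.2).
Normal n = (Station 7→Station 8) × (Station 7→Station 9) = (368772.6, -3093276.4, 2218097).
So ∂z/∂easting = −n_x/n_z = −0.166256300 and ∂z/∂northing = −n_y/n_z = 1.394563177.
Intercept c from Station 7: 889.8 + 52882.97 − 7248476.40 = −7194703.63.
At (317642, 5199218): z = −52810.0 + 7250638.0 − 7194703.63 = 3124.4 m.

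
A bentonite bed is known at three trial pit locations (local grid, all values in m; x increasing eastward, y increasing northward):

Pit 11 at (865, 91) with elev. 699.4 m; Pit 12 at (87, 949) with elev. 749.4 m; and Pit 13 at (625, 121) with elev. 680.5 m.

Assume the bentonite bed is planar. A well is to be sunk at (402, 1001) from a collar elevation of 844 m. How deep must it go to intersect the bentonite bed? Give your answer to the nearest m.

Two edge vectors: Pit 11→Pit 12 = (-778, 858, 50), Pit 11→Pit 13 = (-240, 30, -18.9).
Normal n = (Pit 11→Pit 12) × (Pit 11→Pit 13) = (-17716.2, -26704.2, 182580).
So ∂z/∂x = −n_x/n_z = 0.09703 and ∂z/∂y = −n_y/n_z = 0.14626.
Intercept c from Pit 11: 699.4 − 83.93 − 13.31 = 602.16.
At (402, 1001): z_contact = 39.0 + 146.4 + 602.16 = 787.6 m.
Depth below ground = 844 − 787.6 = 56 m.

56 m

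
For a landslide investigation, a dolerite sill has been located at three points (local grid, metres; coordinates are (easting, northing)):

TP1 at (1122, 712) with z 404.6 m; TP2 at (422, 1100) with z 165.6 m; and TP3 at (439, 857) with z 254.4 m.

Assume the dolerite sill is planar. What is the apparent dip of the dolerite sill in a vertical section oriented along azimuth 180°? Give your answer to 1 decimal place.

19.6°

Two edge vectors: TP1→TP2 = (-700, 388, -239), TP1→TP3 = (-683, 145, -150.2).
Normal n = (TP1→TP2) × (TP1→TP3) = (-23622.6, 58097, 163504).
So ∂z/∂E = −n_x/n_z = 0.14448 and ∂z/∂N = −n_y/n_z = −0.35532.
Unit vector along 180° is (sin 180°, cos 180°) = (0.0000, -1.0000).
Slope in that direction = a·(0.0000) + b·(-1.0000) = 0.35532.
Apparent dip = arctan|0.35532| = 19.6° (true dip is 21.0°, so apparent ≤ true as expected).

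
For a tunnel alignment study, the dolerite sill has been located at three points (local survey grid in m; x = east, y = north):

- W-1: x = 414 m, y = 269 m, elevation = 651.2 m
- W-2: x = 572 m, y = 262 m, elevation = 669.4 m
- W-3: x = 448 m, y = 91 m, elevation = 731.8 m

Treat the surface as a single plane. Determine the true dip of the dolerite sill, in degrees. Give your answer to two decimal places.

Let the plane be z = a·x + b·y + c.
W-2−W-1: 158a − 7b = 18.2;  W-3−W-1: 34a − 178b = 80.6.
Solving gives a = 0.09594, b = −0.43448.
Gradient magnitude |∇z| = √(a² + b²) = √(0.00920 + 0.18878) = 0.44495.
True dip = arctan(0.44495) = 23.99°, dipping toward NNW (azimuth ≈ 348°).

23.99°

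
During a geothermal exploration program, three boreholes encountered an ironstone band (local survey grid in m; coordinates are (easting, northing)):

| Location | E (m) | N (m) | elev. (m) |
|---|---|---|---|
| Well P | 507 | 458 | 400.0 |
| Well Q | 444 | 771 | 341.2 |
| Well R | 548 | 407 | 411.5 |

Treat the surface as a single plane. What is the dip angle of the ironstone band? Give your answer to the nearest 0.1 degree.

Two edge vectors: Well P→Well Q = (-63, 313, -58.8), Well P→Well R = (41, -51, 11.5).
Normal n = (Well P→Well Q) × (Well P→Well R) = (600.7, -1686.3, -9620).
So ∂z/∂E = −n_x/n_z = 0.06244 and ∂z/∂N = −n_y/n_z = −0.17529.
Gradient magnitude |∇z| = √(a² + b²) = √(0.00390 + 0.03073) = 0.18608.
True dip = arctan(0.18608) = 10.5°, dipping toward NNW (azimuth ≈ 340°).

10.5°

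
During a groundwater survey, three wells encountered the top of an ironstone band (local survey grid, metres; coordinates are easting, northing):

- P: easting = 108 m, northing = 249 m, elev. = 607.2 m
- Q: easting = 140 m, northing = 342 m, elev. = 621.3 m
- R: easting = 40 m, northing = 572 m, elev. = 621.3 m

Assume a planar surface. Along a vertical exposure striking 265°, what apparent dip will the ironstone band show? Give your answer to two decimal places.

Two edge vectors: P→Q = (32, 93, 14.1), P→R = (-68, 323, 14.1).
Normal n = (P→Q) × (P→R) = (-3243, -1410, 16660).
So ∂z/∂easting = −n_x/n_z = 0.19466 and ∂z/∂northing = −n_y/n_z = 0.08463.
Unit vector along 265° is (sin 265°, cos 265°) = (-0.9962, -0.0872).
Slope in that direction = a·(-0.9962) + b·(-0.0872) = −0.20129.
Apparent dip = arctan|0.20129| = 11.38° (true dip is 12.0°, so apparent ≤ true as expected).

11.38°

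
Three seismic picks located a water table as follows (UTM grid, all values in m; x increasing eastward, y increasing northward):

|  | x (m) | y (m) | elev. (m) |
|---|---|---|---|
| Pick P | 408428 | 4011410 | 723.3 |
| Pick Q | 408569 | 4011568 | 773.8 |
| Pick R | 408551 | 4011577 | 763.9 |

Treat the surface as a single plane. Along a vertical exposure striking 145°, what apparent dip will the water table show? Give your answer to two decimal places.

20.73°

Two edge vectors: Pick P→Pick Q = (141, 158, 50.5), Pick P→Pick R = (123, 167, 40.6).
Normal n = (Pick P→Pick Q) × (Pick P→Pick R) = (-2018.7, 486.9, 4113).
So ∂z/∂x = −n_x/n_z = 0.49081 and ∂z/∂y = −n_y/n_z = −0.11838.
Unit vector along 145° is (sin 145°, cos 145°) = (0.5736, -0.8192).
Slope in that direction = a·(0.5736) + b·(-0.8192) = 0.37849.
Apparent dip = arctan|0.37849| = 20.73° (true dip is 26.8°, so apparent ≤ true as expected).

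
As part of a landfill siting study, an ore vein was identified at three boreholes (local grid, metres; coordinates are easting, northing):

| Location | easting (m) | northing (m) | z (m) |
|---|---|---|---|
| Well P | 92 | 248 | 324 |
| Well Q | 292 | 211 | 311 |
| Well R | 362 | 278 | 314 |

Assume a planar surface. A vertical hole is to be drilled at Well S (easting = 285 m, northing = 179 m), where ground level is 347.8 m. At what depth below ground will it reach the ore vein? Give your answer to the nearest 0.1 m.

39.5 m

Let the plane be z = a·easting + b·northing + c.
Well Q−Well P: 200a − 37b = −13;  Well R−Well P: 270a + 30b = −10.
Solving gives a = −0.04753, b = 0.09443.
Then c = 324 − a·92 − b·248 = 304.95.
At (285, 179): z_contact = −13.55 + 16.90 + 304.95 = 308.31 m.
Depth below ground = 347.8 − 308.31 = 39.5 m.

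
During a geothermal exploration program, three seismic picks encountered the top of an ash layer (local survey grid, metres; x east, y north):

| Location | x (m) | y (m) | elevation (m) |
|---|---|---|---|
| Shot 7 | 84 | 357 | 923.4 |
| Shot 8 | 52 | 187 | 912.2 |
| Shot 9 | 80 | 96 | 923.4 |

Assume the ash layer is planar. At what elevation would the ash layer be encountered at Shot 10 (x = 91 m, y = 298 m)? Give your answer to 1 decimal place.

Two edge vectors: Shot 7→Shot 8 = (-32, -170, -11.2), Shot 7→Shot 9 = (-4, -261, 0).
Normal n = (Shot 7→Shot 8) × (Shot 7→Shot 9) = (-2923.2, 44.8, 7672).
So ∂z/∂x = −n_x/n_z = 0.38102 and ∂z/∂y = −n_y/n_z = −0.00584.
Intercept c from Shot 7: 923.4 − 32.01 + 2.08 = 893.48.
At (91, 298): z = 34.7 − 1.7 + 893.48 = 926.4 m.

926.4 m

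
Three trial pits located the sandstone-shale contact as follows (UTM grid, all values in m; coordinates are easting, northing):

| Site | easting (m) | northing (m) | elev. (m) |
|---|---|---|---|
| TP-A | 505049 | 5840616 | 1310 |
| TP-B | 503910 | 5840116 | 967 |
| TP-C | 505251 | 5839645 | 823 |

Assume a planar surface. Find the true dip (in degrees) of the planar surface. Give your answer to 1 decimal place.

27.6°

Two edge vectors: TP-A→TP-B = (-1139, -500, -343), TP-A→TP-C = (202, -971, -487).
Normal n = (TP-A→TP-B) × (TP-A→TP-C) = (-89553, -623979, 1206969).
So ∂z/∂easting = −n_x/n_z = 0.07420 and ∂z/∂northing = −n_y/n_z = 0.51698.
Gradient magnitude |∇z| = √(a² + b²) = √(0.00551 + 0.26727) = 0.52228.
True dip = arctan(0.52228) = 27.6°, dipping toward S (azimuth ≈ 188°).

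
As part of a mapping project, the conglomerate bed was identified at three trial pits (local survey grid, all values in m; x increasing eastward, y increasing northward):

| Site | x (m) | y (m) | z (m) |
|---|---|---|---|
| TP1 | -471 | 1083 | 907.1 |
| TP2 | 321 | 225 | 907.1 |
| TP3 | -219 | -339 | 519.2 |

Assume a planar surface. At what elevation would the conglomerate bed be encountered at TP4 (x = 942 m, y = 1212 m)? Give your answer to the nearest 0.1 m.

1467.4 m

Let the plane be z = a·x + b·y + c.
TP2−TP1: 792a − 858b = 0;  TP3−TP1: 252a − 1422b = −387.9.
Solving gives a = 0.365731, b = 0.337598.
Then c = 907.1 − a·-471 − b·1083 = 713.74.
At (942, 1212): z = 344.5 + 409.2 + 713.74 = 1467.4 m.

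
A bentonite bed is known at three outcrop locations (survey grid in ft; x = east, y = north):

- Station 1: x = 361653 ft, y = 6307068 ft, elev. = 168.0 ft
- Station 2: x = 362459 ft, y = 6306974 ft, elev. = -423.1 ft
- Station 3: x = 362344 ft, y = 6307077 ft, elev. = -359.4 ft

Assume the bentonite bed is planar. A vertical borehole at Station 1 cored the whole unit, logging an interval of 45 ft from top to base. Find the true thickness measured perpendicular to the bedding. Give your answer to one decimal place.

35.2 ft

Let the plane be z = a·x + b·y + c.
Station 2−Station 1: 806a − 94b = −591.1;  Station 3−Station 1: 691a + 9b = −527.4.
Solving gives a = −0.76024, b = −0.23037.
|∇z| = √(a²+b²) = 0.79438, so dip δ = arctan(0.79438) = 38.46°.
True thickness = vertical thickness × cos δ = 45 × cos 38.46° = 35.2 ft.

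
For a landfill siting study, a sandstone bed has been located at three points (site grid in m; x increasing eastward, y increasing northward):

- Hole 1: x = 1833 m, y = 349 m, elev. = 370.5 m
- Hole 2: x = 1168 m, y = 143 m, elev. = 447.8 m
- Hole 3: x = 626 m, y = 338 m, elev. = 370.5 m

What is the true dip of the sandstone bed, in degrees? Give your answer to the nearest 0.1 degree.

21.1°

Let the plane be z = a·x + b·y + c.
Hole 2−Hole 1: −665a − 206b = 77.3;  Hole 3−Hole 1: −1207a − 11b = 0.
Solving gives a = 0.00352, b = −0.38662.
Gradient magnitude |∇z| = √(a² + b²) = √(0.00001 + 0.14947) = 0.38663.
True dip = arctan(0.38663) = 21.1°, dipping toward N (azimuth ≈ 359°).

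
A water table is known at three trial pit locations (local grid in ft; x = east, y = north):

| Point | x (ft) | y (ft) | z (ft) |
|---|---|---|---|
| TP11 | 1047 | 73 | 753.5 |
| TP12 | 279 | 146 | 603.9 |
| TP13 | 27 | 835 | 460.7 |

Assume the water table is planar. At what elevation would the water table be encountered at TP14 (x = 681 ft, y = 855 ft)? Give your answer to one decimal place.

576.5 ft

Let the plane be z = a·x + b·y + c.
TP12−TP11: −768a + 73b = −149.6;  TP13−TP11: −1020a + 762b = −292.8.
Solving gives a = 0.181341, b = −0.141513.
Then c = 753.5 − a·1047 − b·73 = 573.97.
At (681, 855): z = 123.5 − 121.0 + 573.97 = 576.5 ft.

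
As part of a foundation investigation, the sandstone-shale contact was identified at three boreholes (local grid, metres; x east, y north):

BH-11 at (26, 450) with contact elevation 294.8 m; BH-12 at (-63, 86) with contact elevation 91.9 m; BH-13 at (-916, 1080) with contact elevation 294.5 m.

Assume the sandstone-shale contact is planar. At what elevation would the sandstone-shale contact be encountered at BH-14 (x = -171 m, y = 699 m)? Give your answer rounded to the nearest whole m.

Two edge vectors: BH-11→BH-12 = (-89, -364, -202.9), BH-11→BH-13 = (-942, 630, -0.3).
Normal n = (BH-11→BH-12) × (BH-11→BH-13) = (127936.2, 191105.1, -398958).
So ∂z/∂x = −n_x/n_z = 0.32068 and ∂z/∂y = −n_y/n_z = 0.47901.
Intercept c from BH-11: 294.8 − 8.34 − 215.55 = 70.91.
At (-171, 699): z = −54.8 + 334.8 + 70.91 = 350.9 m.

351 m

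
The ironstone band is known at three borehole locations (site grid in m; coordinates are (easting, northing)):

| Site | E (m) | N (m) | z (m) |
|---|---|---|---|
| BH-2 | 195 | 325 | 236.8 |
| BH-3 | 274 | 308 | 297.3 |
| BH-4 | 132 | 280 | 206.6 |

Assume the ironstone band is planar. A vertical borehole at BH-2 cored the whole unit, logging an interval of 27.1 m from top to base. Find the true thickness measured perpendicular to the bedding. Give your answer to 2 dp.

21.53 m

Let the plane be z = a·E + b·N + c.
BH-3−BH-2: 79a − 17b = 60.5;  BH-4−BH-2: −63a − 45b = −30.2.
Solving gives a = 0.69950, b = −0.30819.
|∇z| = √(a²+b²) = 0.76439, so dip δ = arctan(0.76439) = 37.39°.
True thickness = vertical thickness × cos δ = 27.1 × cos 37.39° = 21.53 m.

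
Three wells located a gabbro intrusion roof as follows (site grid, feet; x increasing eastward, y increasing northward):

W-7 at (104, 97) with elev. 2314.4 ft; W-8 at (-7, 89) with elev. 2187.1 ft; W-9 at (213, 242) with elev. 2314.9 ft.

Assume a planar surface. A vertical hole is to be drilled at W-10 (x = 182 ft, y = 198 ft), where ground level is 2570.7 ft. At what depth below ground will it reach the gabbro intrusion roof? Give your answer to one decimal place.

253.4 ft

Let the plane be z = a·x + b·y + c.
W-8−W-7: −111a − 8b = −127.3;  W-9−W-7: 109a + 145b = 0.5.
Solving gives a = 1.21228, b = −0.90785.
Then c = 2314.4 − a·104 − b·97 = 2276.38.
At (182, 198): z_contact = 220.63 − 179.75 + 2276.38 = 2317.26 ft.
Depth below ground = 2570.7 − 2317.26 = 253.4 ft.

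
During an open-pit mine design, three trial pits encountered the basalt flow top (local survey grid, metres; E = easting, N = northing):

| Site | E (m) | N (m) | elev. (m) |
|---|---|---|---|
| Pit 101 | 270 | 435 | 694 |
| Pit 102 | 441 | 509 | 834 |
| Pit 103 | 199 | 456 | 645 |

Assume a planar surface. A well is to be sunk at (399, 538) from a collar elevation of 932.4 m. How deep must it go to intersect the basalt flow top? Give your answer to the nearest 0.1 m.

124.5 m

Two edge vectors: Pit 101→Pit 102 = (171, 74, 140), Pit 101→Pit 103 = (-71, 21, -49).
Normal n = (Pit 101→Pit 102) × (Pit 101→Pit 103) = (-6566, -1561, 8845).
So ∂z/∂E = −n_x/n_z = 0.74234 and ∂z/∂N = −n_y/n_z = 0.17648.
Intercept c from Pit 101: 694 − 200.43 − 76.77 = 416.80.
At (399, 538): z_contact = 296.19 + 94.95 + 416.80 = 807.94 m.
Depth below ground = 932.4 − 807.94 = 124.5 m.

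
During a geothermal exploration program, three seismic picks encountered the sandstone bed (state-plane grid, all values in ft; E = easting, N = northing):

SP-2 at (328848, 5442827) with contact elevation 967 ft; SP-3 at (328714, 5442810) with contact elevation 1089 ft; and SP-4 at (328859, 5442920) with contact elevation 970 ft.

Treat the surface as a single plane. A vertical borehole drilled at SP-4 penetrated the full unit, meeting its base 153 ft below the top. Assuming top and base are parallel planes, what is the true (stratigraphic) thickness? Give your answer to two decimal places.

Two edge vectors: SP-2→SP-3 = (-134, -17, 122), SP-2→SP-4 = (11, 93, 3).
Normal n = (SP-2→SP-3) × (SP-2→SP-4) = (-11397, 1744, -12275).
So ∂z/∂E = −n_x/n_z = −0.92847 and ∂z/∂N = −n_y/n_z = 0.14208.
|∇z| = √(a²+b²) = 0.93928, so dip δ = arctan(0.93928) = 43.21°.
True thickness = vertical thickness × cos δ = 153 × cos 43.21° = 111.52 ft.

111.52 ft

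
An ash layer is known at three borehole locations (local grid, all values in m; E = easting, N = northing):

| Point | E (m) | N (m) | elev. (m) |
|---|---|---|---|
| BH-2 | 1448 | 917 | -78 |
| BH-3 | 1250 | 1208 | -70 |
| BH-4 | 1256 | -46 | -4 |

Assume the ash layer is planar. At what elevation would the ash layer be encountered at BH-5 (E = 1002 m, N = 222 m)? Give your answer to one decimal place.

11.9 m

Two edge vectors: BH-2→BH-3 = (-198, 291, 8), BH-2→BH-4 = (-192, -963, 74).
Normal n = (BH-2→BH-3) × (BH-2→BH-4) = (29238, 13116, 246546).
So ∂z/∂E = −n_x/n_z = −0.118590 and ∂z/∂N = −n_y/n_z = −0.053199.
Intercept c from BH-2: -78 + 171.72 + 48.78 = 142.50.
At (1002, 222): z = −118.8 − 11.8 + 142.50 = 11.9 m.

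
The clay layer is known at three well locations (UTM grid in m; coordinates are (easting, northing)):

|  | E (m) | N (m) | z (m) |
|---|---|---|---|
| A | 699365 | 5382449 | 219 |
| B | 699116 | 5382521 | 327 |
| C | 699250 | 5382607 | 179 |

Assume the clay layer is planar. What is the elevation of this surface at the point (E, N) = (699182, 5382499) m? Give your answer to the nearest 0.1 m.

300.5 m

Two edge vectors: A→B = (-249, 72, 108), A→C = (-115, 158, -40).
Normal n = (A→B) × (A→C) = (-19944, -22380, -31062).
So ∂z/∂E = −n_x/n_z = −0.642070697 and ∂z/∂N = −n_y/n_z = −0.720494495.
Intercept c from A: 219 + 449041.77 + 3878024.87 = 4327285.65.
At (699182, 5382499): z = −448924.3 − 3878060.9 + 4327285.65 = 300.5 m.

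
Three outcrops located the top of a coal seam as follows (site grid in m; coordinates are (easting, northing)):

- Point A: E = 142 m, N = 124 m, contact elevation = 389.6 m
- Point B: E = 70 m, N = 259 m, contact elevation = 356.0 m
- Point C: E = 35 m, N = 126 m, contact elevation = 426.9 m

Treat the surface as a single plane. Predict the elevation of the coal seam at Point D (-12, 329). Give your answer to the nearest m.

355 m

Two edge vectors: Point A→Point B = (-72, 135, -33.6), Point A→Point C = (-107, 2, 37.3).
Normal n = (Point A→Point B) × (Point A→Point C) = (5102.7, 6280.8, 14301).
So ∂z/∂E = −n_x/n_z = −0.35681 and ∂z/∂N = −n_y/n_z = −0.43919.
Intercept c from Point A: 389.6 + 50.67 + 54.46 = 494.73.
At (-12, 329): z = 4.3 − 144.5 + 494.73 = 354.5 m.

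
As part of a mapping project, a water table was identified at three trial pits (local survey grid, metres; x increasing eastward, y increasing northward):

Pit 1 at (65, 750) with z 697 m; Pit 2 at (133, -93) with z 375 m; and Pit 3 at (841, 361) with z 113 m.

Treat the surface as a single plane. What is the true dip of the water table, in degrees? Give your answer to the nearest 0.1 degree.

Two edge vectors: Pit 1→Pit 2 = (68, -843, -322), Pit 1→Pit 3 = (776, -389, -584).
Normal n = (Pit 1→Pit 2) × (Pit 1→Pit 3) = (367054, -210160, 627716).
So ∂z/∂x = −n_x/n_z = −0.58475 and ∂z/∂y = −n_y/n_z = 0.33480.
Gradient magnitude |∇z| = √(a² + b²) = √(0.34193 + 0.11209) = 0.67381.
True dip = arctan(0.67381) = 34.0°, dipping toward ESE (azimuth ≈ 120°).

34.0°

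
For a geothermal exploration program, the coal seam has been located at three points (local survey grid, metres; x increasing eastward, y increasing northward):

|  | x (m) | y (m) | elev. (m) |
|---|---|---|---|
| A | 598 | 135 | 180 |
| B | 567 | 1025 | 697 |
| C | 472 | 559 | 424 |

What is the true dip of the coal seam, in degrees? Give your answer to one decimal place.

Let the plane be z = a·x + b·y + c.
B−A: −31a + 890b = 517;  C−A: −126a + 424b = 244.
Solving gives a = 0.02069, b = 0.58162.
Gradient magnitude |∇z| = √(a² + b²) = √(0.00043 + 0.33828) = 0.58199.
True dip = arctan(0.58199) = 30.2°, dipping toward S (azimuth ≈ 182°).

30.2°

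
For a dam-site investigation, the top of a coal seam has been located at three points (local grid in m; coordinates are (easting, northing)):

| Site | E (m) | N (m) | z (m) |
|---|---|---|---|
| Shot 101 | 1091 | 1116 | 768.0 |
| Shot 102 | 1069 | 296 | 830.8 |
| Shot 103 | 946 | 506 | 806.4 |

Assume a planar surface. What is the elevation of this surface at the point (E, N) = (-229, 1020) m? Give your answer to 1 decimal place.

Two edge vectors: Shot 101→Shot 102 = (-22, -820, 62.8), Shot 101→Shot 103 = (-145, -610, 38.4).
Normal n = (Shot 101→Shot 102) × (Shot 101→Shot 103) = (6820, -8261.2, -105480).
So ∂z/∂E = −n_x/n_z = 0.064657 and ∂z/∂N = −n_y/n_z = −0.078320.
Intercept c from Shot 101: 768 − 70.54 + 87.41 = 784.86.
At (-229, 1020): z = −14.8 − 79.9 + 784.86 = 690.2 m.

690.2 m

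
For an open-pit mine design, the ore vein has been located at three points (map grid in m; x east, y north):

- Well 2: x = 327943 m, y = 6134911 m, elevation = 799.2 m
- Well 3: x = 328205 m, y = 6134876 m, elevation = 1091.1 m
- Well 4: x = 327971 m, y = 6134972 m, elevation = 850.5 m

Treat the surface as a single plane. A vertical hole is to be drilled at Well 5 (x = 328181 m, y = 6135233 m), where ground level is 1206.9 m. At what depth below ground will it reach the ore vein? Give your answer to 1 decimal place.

Two edge vectors: Well 2→Well 3 = (262, -35, 291.9), Well 2→Well 4 = (28, 61, 51.3).
Normal n = (Well 2→Well 3) × (Well 2→Well 4) = (-19601.4, -5267.4, 16962).
So ∂z/∂x = −n_x/n_z = 1.155606650 and ∂z/∂y = −n_y/n_z = 0.310541210.
Intercept c from Well 2: 799.2 − 378973.11 − 1905142.68 = −2283316.60.
At (328181, 6135233): z_contact = 379248.15 + 1905242.68 − 2283316.60 = 1174.23 m.
Depth below ground = 1206.9 − 1174.23 = 32.7 m.

32.7 m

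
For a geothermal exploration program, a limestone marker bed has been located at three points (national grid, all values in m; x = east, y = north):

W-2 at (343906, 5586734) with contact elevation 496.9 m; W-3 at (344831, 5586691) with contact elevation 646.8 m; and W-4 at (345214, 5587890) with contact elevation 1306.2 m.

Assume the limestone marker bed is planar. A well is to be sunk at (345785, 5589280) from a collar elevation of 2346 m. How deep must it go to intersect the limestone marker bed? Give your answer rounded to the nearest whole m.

252 m

Let the plane be z = a·x + b·y + c.
W-3−W-2: 925a − 43b = 149.9;  W-4−W-2: 1308a + 1156b = 809.3.
Solving gives a = 0.18487443, b = 0.49090333.
Then c = 496.9 − a·343906 − b·5586734 = −2805628.86.
At (345785, 5589280): z_contact = 63926.8 + 2743796.2 − 2805628.86 = 2094.1 m.
Depth below ground = 2346 − 2094.1 = 252 m.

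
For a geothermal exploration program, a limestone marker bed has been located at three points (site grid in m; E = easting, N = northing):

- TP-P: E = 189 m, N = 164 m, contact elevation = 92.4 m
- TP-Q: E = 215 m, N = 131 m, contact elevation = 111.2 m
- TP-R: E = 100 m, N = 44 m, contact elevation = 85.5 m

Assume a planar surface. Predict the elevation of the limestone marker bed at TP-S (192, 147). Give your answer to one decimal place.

97.8 m

Let the plane be z = a·E + b·N + c.
TP-Q−TP-P: 26a − 33b = 18.8;  TP-R−TP-P: −89a − 120b = −6.9.
Solving gives a = 0.41005, b = −0.24662.
Then c = 92.4 − a·189 − b·164 = 55.35.
At (192, 147): z = 78.7 − 36.3 + 55.35 = 97.8 m.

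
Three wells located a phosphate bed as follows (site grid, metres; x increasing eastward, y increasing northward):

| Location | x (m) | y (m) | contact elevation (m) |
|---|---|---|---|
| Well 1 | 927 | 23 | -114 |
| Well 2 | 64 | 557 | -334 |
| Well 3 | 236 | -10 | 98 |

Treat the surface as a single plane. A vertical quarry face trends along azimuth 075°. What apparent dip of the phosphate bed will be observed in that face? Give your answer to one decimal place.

Let the plane be z = a·x + b·y + c.
Well 2−Well 1: −863a + 534b = −220;  Well 3−Well 1: −691a − 33b = 212.
Solving gives a = −0.26655, b = −0.84276.
Unit vector along 075° is (sin 75°, cos 75°) = (0.9659, 0.2588).
Slope in that direction = a·(0.9659) + b·(0.2588) = −0.47559.
Apparent dip = arctan|0.47559| = 25.4° (true dip is 41.5°, so apparent ≤ true as expected).

25.4°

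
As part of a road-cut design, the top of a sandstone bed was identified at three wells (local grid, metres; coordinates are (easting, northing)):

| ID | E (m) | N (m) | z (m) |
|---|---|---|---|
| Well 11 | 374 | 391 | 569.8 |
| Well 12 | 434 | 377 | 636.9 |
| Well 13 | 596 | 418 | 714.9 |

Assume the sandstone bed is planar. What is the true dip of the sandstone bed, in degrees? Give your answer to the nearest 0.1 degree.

57.0°

Let the plane be z = a·E + b·N + c.
Well 12−Well 11: 60a − 14b = 67.1;  Well 13−Well 11: 222a + 27b = 145.1.
Solving gives a = 0.81284, b = −1.30926.
Gradient magnitude |∇z| = √(a² + b²) = √(0.66071 + 1.71417) = 1.54106.
True dip = arctan(1.54106) = 57.0°, dipping toward NNW (azimuth ≈ 328°).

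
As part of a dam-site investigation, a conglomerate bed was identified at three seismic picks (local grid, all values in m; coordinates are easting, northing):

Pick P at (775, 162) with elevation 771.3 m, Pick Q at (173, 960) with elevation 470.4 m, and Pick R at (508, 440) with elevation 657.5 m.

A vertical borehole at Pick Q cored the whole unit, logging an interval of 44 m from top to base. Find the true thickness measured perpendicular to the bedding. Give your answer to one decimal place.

42.1 m

Two edge vectors: Pick P→Pick Q = (-602, 798, -300.9), Pick P→Pick R = (-267, 278, -113.8).
Normal n = (Pick P→Pick Q) × (Pick P→Pick R) = (-7162.2, 11832.7, 45710).
So ∂z/∂easting = −n_x/n_z = 0.15669 and ∂z/∂northing = −n_y/n_z = −0.25886.
|∇z| = √(a²+b²) = 0.30259, so dip δ = arctan(0.30259) = 16.84°.
True thickness = vertical thickness × cos δ = 44 × cos 16.84° = 42.1 m.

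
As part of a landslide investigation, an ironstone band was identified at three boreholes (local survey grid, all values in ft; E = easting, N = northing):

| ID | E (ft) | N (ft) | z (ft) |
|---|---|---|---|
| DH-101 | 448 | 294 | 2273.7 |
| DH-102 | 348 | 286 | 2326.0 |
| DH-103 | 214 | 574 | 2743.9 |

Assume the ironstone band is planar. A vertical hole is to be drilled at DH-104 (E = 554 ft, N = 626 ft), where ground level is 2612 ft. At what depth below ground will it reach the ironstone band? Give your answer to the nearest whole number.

17 ft

Two edge vectors: DH-101→DH-102 = (-100, -8, 52.3), DH-101→DH-103 = (-234, 280, 470.2).
Normal n = (DH-101→DH-102) × (DH-101→DH-103) = (-18405.6, 34781.8, -29872).
So ∂z/∂E = −n_x/n_z = −0.61615 and ∂z/∂N = −n_y/n_z = 1.16436.
Intercept c from DH-101: 2273.7 + 276.03 − 342.32 = 2207.41.
At (554, 626): z_contact = −341.3 + 728.9 + 2207.41 = 2595.0 ft.
Depth below ground = 2612 − 2595.0 = 17 ft.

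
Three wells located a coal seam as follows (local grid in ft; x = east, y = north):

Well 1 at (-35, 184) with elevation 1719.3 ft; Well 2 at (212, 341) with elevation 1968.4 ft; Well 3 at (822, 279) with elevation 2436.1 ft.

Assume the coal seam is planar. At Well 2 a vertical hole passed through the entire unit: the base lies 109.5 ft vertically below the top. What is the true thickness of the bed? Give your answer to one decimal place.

82.8 ft

Let the plane be z = a·x + b·y + c.
Well 2−Well 1: 247a + 157b = 249.1;  Well 3−Well 1: 857a + 95b = 716.8.
Solving gives a = 0.80005, b = 0.32794.
|∇z| = √(a²+b²) = 0.86466, so dip δ = arctan(0.86466) = 40.85°.
True thickness = vertical thickness × cos δ = 109.5 × cos 40.85° = 82.8 ft.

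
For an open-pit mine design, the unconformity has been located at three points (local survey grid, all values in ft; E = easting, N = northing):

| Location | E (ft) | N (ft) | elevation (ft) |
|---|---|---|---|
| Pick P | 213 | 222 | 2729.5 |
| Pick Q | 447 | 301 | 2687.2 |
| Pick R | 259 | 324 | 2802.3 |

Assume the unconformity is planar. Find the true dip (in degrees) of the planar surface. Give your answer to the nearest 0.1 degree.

46.7°

Two edge vectors: Pick P→Pick Q = (234, 79, -42.3), Pick P→Pick R = (46, 102, 72.8).
Normal n = (Pick P→Pick Q) × (Pick P→Pick R) = (10065.8, -18981, 20234).
So ∂z/∂E = −n_x/n_z = −0.49747 and ∂z/∂N = −n_y/n_z = 0.93807.
Gradient magnitude |∇z| = √(a² + b²) = √(0.24748 + 0.87998) = 1.06182.
True dip = arctan(1.06182) = 46.7°, dipping toward SSE (azimuth ≈ 152°).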